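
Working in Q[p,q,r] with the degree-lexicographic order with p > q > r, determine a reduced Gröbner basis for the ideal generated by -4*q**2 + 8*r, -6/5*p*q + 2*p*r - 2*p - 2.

f_1 = -4*q**2 + 8*r, LT = q**2.
f_2 = -6/5*p*q + 2*p*r - 2*p - 2, LT = p*q.

S(f_1,f_2): lcm = p*q**2. S = 5/3*p*q*r - 5/3*p*q - 2*p*r - 5/3*q.
  reduce S modulo (f_1, f_2):
  remainder 25/9*p*r**2 - 68/9*p*r + 25/9*p - 5/3*q - 25/9*r + 25/9 ≠ 0; add g_3 = 25/9*p*r**2 - 68/9*p*r + 25/9*p - 5/3*q - 25/9*r + 25/9 to the basis.

The other S-polynomials (S(f_1,g_3), S(f_2,g_3)) all reduce to 0 modulo the current basis, so we have a Gröbner basis.

G = {p*r**2 - 68/25*p*r + p - 3/5*q - r + 1, p*q - 5/3*p*r + 5/3*p + 5/3, q**2 - 2*r}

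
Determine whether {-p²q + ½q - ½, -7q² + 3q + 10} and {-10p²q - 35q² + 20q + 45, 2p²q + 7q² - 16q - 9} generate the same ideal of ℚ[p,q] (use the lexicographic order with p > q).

No, the ideals differ.

Equality of ideals is decidable: compute both reduced Gröbner bases (unique for the ordering) and check whether they agree.
Buchberger on the first generating set:
f_1 = -p²q + ½q - ½, LT = p²q.
f_2 = -7q² + 3q + 10, LT = q².

S(f_1,f_2): lcm = p²q². S = 3/7p²q + 10/7p² - ½q² + ½q.
  leading term p²q: subtract (-3/7)·f_1 from 3/7p²q + 10/7p² - ½q² + ½q → 10/7p² - ½q² + 5/7q - 3/14
  leading term p²: no divisor's leading term divides it; move 10/7p² to the remainder.
  leading term q²: subtract (1/14)·f_2 from -½q² + 5/7q - 3/14 → ½q - 13/14
  leading term q: no divisor's leading term divides it; move ½q to the remainder.
  leading term 1: no divisor's leading term divides it; move -13/14 to the remainder.
  remainder 10/7p² + ½q - 13/14 ≠ 0; add g_3 = 10/7p² + ½q - 13/14 to the basis.

The other S-polynomials (S(f_1,g_3), S(f_2,g_3)) all reduce to 0 modulo the current basis, so we have a Gröbner basis.
Inter-reduce: drop elements whose leading term is divisible by another's, tail-reduce, and make monic.
Reduced Gröbner basis: {p² + 7/20q - 13/20, q² - 3/7q - 10/7}.

Buchberger on the second generating set:
h_1 = -10p²q - 35q² + 20q + 45, LT = p²q.
h_2 = 2p²q + 7q² - 16q - 9, LT = p²q.

S(h_1,h_2): lcm = p²q. S = 6q.
  leading term q: no divisor's leading term divides it; move 6q to the remainder.
  remainder 6q ≠ 0; add k_3 = 6q to the basis.

S(h_1,k_3): lcm = p²q. S = 7/2q² - 2q - 9/2.
  leading term q²: subtract (7/12q)·k_3 from 7/2q² - 2q - 9/2 → -2q - 9/2
  leading term q: subtract (-⅓)·k_3 from -2q - 9/2 → -9/2
  leading term 1: no divisor's leading term divides it; move -9/2 to the remainder.
  remainder -9/2 ≠ 0; add k_4 = -9/2 to the basis.

The other S-polynomials (S(h_2,k_3), S(h_1,k_4), S(h_2,k_4), S(k_3,k_4)) all reduce to 0 modulo the current basis, so we have a Gröbner basis.
Inter-reduce: drop elements whose leading term is divisible by another's, tail-reduce, and make monic.
Reduced Gröbner basis: {1}.

Since the reduced bases disagree, the two ideals are not the same.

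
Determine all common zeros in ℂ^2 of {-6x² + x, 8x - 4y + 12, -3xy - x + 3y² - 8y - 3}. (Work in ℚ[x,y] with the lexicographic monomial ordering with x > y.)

Compute a lex Gröbner basis by Buchberger's algorithm.
f_1 = -6x² + x, LT = x².
f_2 = 8x - 4y + 12, LT = x.
f_3 = -3xy - x + 3y² - 8y - 3, LT = xy.

S(f_1,f_2): lcm = x². S = ½xy - 5/3x.
  reduce S modulo (f_1, f_2, f_3):
  remainder ¼y² - 19/12y + 5/2 ≠ 0; add h_4 = ¼y² - 19/12y + 5/2 to the basis.

S(f_1,f_3): lcm = x²y. S = -⅓x² + xy² - 17/6xy - x.
  reduce S modulo (f_1, f_2, f_3, h_4):
  remainder 11/36y - 11/12 ≠ 0; add h_5 = 11/36y - 11/12 to the basis.

The other S-polynomials (S(f_2,f_3), S(f_1,h_4), S(f_2,h_4), S(f_3,h_4), S(f_1,h_5), S(f_2,h_5), S(f_3,h_5), S(h_4,h_5)) all reduce to 0 modulo the current basis, so we have a Gröbner basis.
Inter-reduce: drop elements whose leading term is divisible by another's, tail-reduce, and make monic.
Reduced Gröbner basis: {x, y - 3}.

The lex basis is triangular: the last element involves only y. Solving y - 3 = 0 gives y ∈ {3}; substituting each value into the earlier elements determines the remaining variables.
  y = 3: the earlier basis element becomes x = 0, giving x = 0 — point (0, 3).

{(0, 3)}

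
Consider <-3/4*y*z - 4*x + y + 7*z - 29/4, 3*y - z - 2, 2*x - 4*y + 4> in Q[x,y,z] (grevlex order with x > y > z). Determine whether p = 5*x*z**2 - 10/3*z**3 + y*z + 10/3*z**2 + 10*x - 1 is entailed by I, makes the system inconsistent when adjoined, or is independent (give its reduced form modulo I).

5*x*z**2 - 10/3*z**3 + y*z + 10/3*z**2 + 10*x - 1 is independent of I; its normal form modulo I is 116/9*z - 116/9.

First compute the reduced Gröbner basis of I by Buchberger's algorithm.
f_1 = -3/4*y*z - 4*x + y + 7*z - 29/4, LT = y*z.
f_2 = 3*y - z - 2, LT = y.
f_3 = 2*x - 4*y + 4, LT = x.

S(f_1,f_2): lcm = y*z. S = 1/3*z**2 + 16/3*x - 4/3*y - 26/3*z + 29/3.
  reduce S modulo (f_1, f_2, f_3):
  remainder 1/3*z**2 - 50/9*z + 47/9 ≠ 0; add h_4 = 1/3*z**2 - 50/9*z + 47/9 to the basis.

The other S-polynomials (S(f_1,f_3), S(f_2,f_3), S(f_1,h_4), S(f_2,h_4), S(f_3,h_4)) all reduce to 0 modulo the current basis, so we have a Gröbner basis.
Inter-reduce: drop elements whose leading term is divisible by another's, tail-reduce, and make monic.
Reduced Gröbner basis: {z**2 - 50/3*z + 47/3, x - 2/3*z + 2/3, y - 1/3*z - 2/3}.
Label its elements g_1 = z**2 - 50/3*z + 47/3, g_2 = x - 2/3*z + 2/3, g_3 = y - 1/3*z - 2/3.

Reduce p = 5*x*z**2 - 10/3*z**3 + y*z + 10/3*z**2 + 10*x - 1 modulo G:
  leading term x*z**2: subtract (5*x)·g_1 from 5*x*z**2 - 10/3*z**3 + y*z + 10/3*z**2 + 10*x - 1 → -10/3*z**3 + 250/3*x*z + y*z + 10/3*z**2 - 205/3*x - 1
  leading term z**3: subtract (-10/3*z)·g_1 from -10/3*z**3 + 250/3*x*z + y*z + 10/3*z**2 - 205/3*x - 1 → 250/3*x*z + y*z - 470/9*z**2 - 205/3*x + 470/9*z - 1
  leading term x*z: subtract (250/3*z)·g_2 from 250/3*x*z + y*z - 470/9*z**2 - 205/3*x + 470/9*z - 1 → y*z + 10/3*z**2 - 205/3*x - 10/3*z - 1
  leading term y*z: subtract (z)·g_3 from y*z + 10/3*z**2 - 205/3*x - 10/3*z - 1 → 11/3*z**2 - 205/3*x - 8/3*z - 1
  leading term z**2: subtract (11/3)·g_1 from 11/3*z**2 - 205/3*x - 8/3*z - 1 → -205/3*x + 526/9*z - 526/9
  leading term x: subtract (-205/3)·g_2 from -205/3*x + 526/9*z - 526/9 → 116/9*z - 116/9
  leading term z: no divisor's leading term divides it; move 116/9*z to the remainder.
  leading term 1: no divisor's leading term divides it; move -116/9 to the remainder.
  normal form = 116/9*z - 116/9.
The normal form is nonzero, so p ∉ I. Since p minus its normal form lies in I, I + (p) = I + (r) where r = 116/9*z - 116/9; decide whether this ideal is the whole ring.
Run Buchberger on G together with r (pairs among the g_i already reduce to 0 since G is a Gröbner basis):
g_1 = z**2 - 50/3*z + 47/3, LT = z**2.
g_2 = x - 2/3*z + 2/3, LT = x.
g_3 = y - 1/3*z - 2/3, LT = y.
r = 116/9*z - 116/9, LT = z.

The S-polynomials (S(g_1,g_2), S(g_1,g_3), S(g_1,r), S(g_2,g_3), S(g_2,r), S(g_3,r)) all reduce to 0 modulo the current basis, so we have a Gröbner basis.
Inter-reduce: drop elements whose leading term is divisible by another's, tail-reduce, and make monic.
Reduced Gröbner basis: {x, y - 1, z - 1}.
The reduced Gröbner basis of I + (p) is {x, y - 1, z - 1} ≠ {1}, a proper ideal, so the enlarged system stays consistent: p is independent of I, with normal form 116/9*z - 116/9.

Ideal membership is decidable via reduction modulo a Gröbner basis.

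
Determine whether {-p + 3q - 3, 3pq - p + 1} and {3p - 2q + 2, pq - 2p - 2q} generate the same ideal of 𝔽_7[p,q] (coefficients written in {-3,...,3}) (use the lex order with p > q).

For a fixed monomial order, each ideal has a unique reduced Gröbner basis; comparing bases decides equality.
Buchberger on the first generating set:
f_1 = -p + 3q - 3, LT = p.
f_2 = 3pq - p + 1, LT = pq.

S(f_1,f_2): lcm = pq. S = -2p - 3q² + 3q + 2.
  leading term p: subtract (2)·f_1 from -2p - 3q² + 3q + 2 → -3q² - 3q + 1
  leading term q²: no divisor's leading term divides it; move -3q² to the remainder.
  leading term q: no divisor's leading term divides it; move -3q to the remainder.
  leading term 1: no divisor's leading term divides it; move 1 to the remainder.
  remainder -3q² - 3q + 1 ≠ 0; add g_3 = -3q² - 3q + 1 to the basis.

The other S-polynomials (S(f_1,g_3), S(f_2,g_3)) all reduce to 0 modulo the current basis, so we have a Gröbner basis.
Inter-reduce: drop elements whose leading term is divisible by another's, tail-reduce, and make monic.
Reduced Gröbner basis: {p - 3q + 3, q² + q + 2}.

Buchberger on the second generating set:
h_1 = 3p - 2q + 2, LT = p.
h_2 = pq - 2p - 2q, LT = pq.

S(h_1,h_2): lcm = pq. S = 2p - 3q² - 2q.
  leading term p: subtract (3)·h_1 from 2p - 3q² - 2q → -3q² - 3q + 1
  leading term q²: no divisor's leading term divides it; move -3q² to the remainder.
  leading term q: no divisor's leading term divides it; move -3q to the remainder.
  leading term 1: no divisor's leading term divides it; move 1 to the remainder.
  remainder -3q² - 3q + 1 ≠ 0; add k_3 = -3q² - 3q + 1 to the basis.

The other S-polynomials (S(h_1,k_3), S(h_2,k_3)) all reduce to 0 modulo the current basis, so we have a Gröbner basis.
Inter-reduce: drop elements whose leading term is divisible by another's, tail-reduce, and make monic.
Reduced Gröbner basis: {p - 3q + 3, q² + q + 2}.

These coincide, so the ideals are equal.

Yes, the ideals are equal.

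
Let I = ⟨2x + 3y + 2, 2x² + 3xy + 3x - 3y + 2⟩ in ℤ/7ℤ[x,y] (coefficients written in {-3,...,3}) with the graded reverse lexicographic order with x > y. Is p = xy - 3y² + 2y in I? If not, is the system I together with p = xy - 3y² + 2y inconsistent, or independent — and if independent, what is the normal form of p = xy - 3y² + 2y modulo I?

First compute the reduced Gröbner basis of I by Buchberger's algorithm.
f_1 = 2x + 3y + 2, LT = x.
f_2 = 2x² + 3xy + 3x - 3y + 2, LT = x².

S(f_1,f_2): lcm = x². S = 3x - 2y - 1.
  leading term x: subtract (-2)·f_1 from 3x - 2y - 1 → -3y + 3
  leading term y: no divisor's leading term divides it; move -3y to the remainder.
  leading term 1: no divisor's leading term divides it; move 3 to the remainder.
  remainder -3y + 3 ≠ 0; add h_3 = -3y + 3 to the basis.

S(f_1,h_3): leading monomials are coprime, so the S-polynomial reduces to 0 (Buchberger's first criterion).
S(f_2,h_3): leading monomials are coprime, so the S-polynomial reduces to 0 (Buchberger's first criterion).
Every S-polynomial of the final basis reduces to 0, so we have a Gröbner basis.
Inter-reduce: drop elements whose leading term is divisible by another's, tail-reduce, and make monic.
Reduced Gröbner basis: {x - 1, y - 1}.
Label its elements g_1 = x - 1, g_2 = y - 1.

Reduce p = xy - 3y² + 2y modulo G:
  leading term xy: subtract (y)·g_1 from xy - 3y² + 2y → -3y² + 3y
  leading term y²: subtract (-3y)·g_2 from -3y² + 3y → 0
  normal form = 0.
Since the normal form is 0, p ∈ I.

xy - 3y² + 2y lies in I (it reduces to 0).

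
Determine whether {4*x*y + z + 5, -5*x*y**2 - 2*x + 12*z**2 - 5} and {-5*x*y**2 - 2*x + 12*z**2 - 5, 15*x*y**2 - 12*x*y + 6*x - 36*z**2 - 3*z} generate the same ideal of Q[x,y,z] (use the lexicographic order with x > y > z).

Equality of ideals is decidable: compute both reduced Gröbner bases (unique for the ordering) and check whether they agree.
Buchberger on the first generating set:
f_1 = 4*x*y + z + 5, LT = x*y.
f_2 = -5*x*y**2 - 2*x + 12*z**2 - 5, LT = x*y**2.

S(f_1,f_2): lcm = x*y**2. S = -2/5*x + 1/4*y*z + 5/4*y + 12/5*z**2 - 1.
  leading term x: no divisor's leading term divides it; move -2/5*x to the remainder.
  leading term y*z: no divisor's leading term divides it; move 1/4*y*z to the remainder.
  leading term y: no divisor's leading term divides it; move 5/4*y to the remainder.
  leading term z**2: no divisor's leading term divides it; move 12/5*z**2 to the remainder.
  leading term 1: no divisor's leading term divides it; move -1 to the remainder.
  remainder -2/5*x + 1/4*y*z + 5/4*y + 12/5*z**2 - 1 ≠ 0; add g_3 = -2/5*x + 1/4*y*z + 5/4*y + 12/5*z**2 - 1 to the basis.

S(f_1,g_3): lcm = x*y. S = 5/8*y**2*z + 25/8*y**2 + 6*y*z**2 - 5/2*y + 1/4*z + 5/4.
  leading term y**2*z: no divisor's leading term divides it; move 5/8*y**2*z to the remainder.
  leading term y**2: no divisor's leading term divides it; move 25/8*y**2 to the remainder.
  leading term y*z**2: no divisor's leading term divides it; move 6*y*z**2 to the remainder.
  leading term y: no divisor's leading term divides it; move -5/2*y to the remainder.
  leading term z: no divisor's leading term divides it; move 1/4*z to the remainder.
  leading term 1: no divisor's leading term divides it; move 5/4 to the remainder.
  remainder 5/8*y**2*z + 25/8*y**2 + 6*y*z**2 - 5/2*y + 1/4*z + 5/4 ≠ 0; add g_4 = 5/8*y**2*z + 25/8*y**2 + 6*y*z**2 - 5/2*y + 1/4*z + 5/4 to the basis.

The other S-polynomials (S(f_2,g_3), S(f_1,g_4), S(f_2,g_4), S(g_3,g_4)) all reduce to 0 modulo the current basis, so we have a Gröbner basis.
Inter-reduce: drop elements whose leading term is divisible by another's, tail-reduce, and make monic.
Reduced Gröbner basis: {x - 5/8*y*z - 25/8*y - 6*z**2 + 5/2, y**2*z + 5*y**2 + 48/5*y*z**2 - 4*y + 2/5*z + 2}.

Buchberger on the second generating set:
h_1 = -5*x*y**2 - 2*x + 12*z**2 - 5, LT = x*y**2.
h_2 = 15*x*y**2 - 12*x*y + 6*x - 36*z**2 - 3*z, LT = x*y**2.

S(h_1,h_2): lcm = x*y**2. S = 4/5*x*y + 1/5*z + 1.
  leading term x*y: no divisor's leading term divides it; move 4/5*x*y to the remainder.
  leading term z: no divisor's leading term divides it; move 1/5*z to the remainder.
  leading term 1: no divisor's leading term divides it; move 1 to the remainder.
  remainder 4/5*x*y + 1/5*z + 1 ≠ 0; add k_3 = 4/5*x*y + 1/5*z + 1 to the basis.

S(h_1,k_3): lcm = x*y**2. S = 2/5*x - 1/4*y*z - 5/4*y - 12/5*z**2 + 1.
  leading term x: no divisor's leading term divides it; move 2/5*x to the remainder.
  leading term y*z: no divisor's leading term divides it; move -1/4*y*z to the remainder.
  leading term y: no divisor's leading term divides it; move -5/4*y to the remainder.
  leading term z**2: no divisor's leading term divides it; move -12/5*z**2 to the remainder.
  leading term 1: no divisor's leading term divides it; move 1 to the remainder.
  remainder 2/5*x - 1/4*y*z - 5/4*y - 12/5*z**2 + 1 ≠ 0; add k_4 = 2/5*x - 1/4*y*z - 5/4*y - 12/5*z**2 + 1 to the basis.

S(h_1,k_4): lcm = x*y**2. S = 2/5*x + 5/8*y**3*z + 25/8*y**3 + 6*y**2*z**2 - 5/2*y**2 - 12/5*z**2 + 1.
  leading term x: subtract (1)·k_4 from 2/5*x + 5/8*y**3*z + 25/8*y**3 + 6*y**2*z**2 - 5/2*y**2 - 12/5*z**2 + 1 → 5/8*y**3*z + 25/8*y**3 + 6*y**2*z**2 - 5/2*y**2 + 1/4*y*z + 5/4*y
  leading term y**3*z: no divisor's leading term divides it; move 5/8*y**3*z to the remainder.
  leading term y**3: no divisor's leading term divides it; move 25/8*y**3 to the remainder.
  leading term y**2*z**2: no divisor's leading term divides it; move 6*y**2*z**2 to the remainder.
  leading term y**2: no divisor's leading term divides it; move -5/2*y**2 to the remainder.
  leading term y*z: no divisor's leading term divides it; move 1/4*y*z to the remainder.
  leading term y: no divisor's leading term divides it; move 5/4*y to the remainder.
  remainder 5/8*y**3*z + 25/8*y**3 + 6*y**2*z**2 - 5/2*y**2 + 1/4*y*z + 5/4*y ≠ 0; add k_5 = 5/8*y**3*z + 25/8*y**3 + 6*y**2*z**2 - 5/2*y**2 + 1/4*y*z + 5/4*y to the basis.

S(k_3,k_4): lcm = x*y. S = 5/8*y**2*z + 25/8*y**2 + 6*y*z**2 - 5/2*y + 1/4*z + 5/4.
  leading term y**2*z: no divisor's leading term divides it; move 5/8*y**2*z to the remainder.
  leading term y**2: no divisor's leading term divides it; move 25/8*y**2 to the remainder.
  leading term y*z**2: no divisor's leading term divides it; move 6*y*z**2 to the remainder.
  leading term y: no divisor's leading term divides it; move -5/2*y to the remainder.
  leading term z: no divisor's leading term divides it; move 1/4*z to the remainder.
  leading term 1: no divisor's leading term divides it; move 5/4 to the remainder.
  remainder 5/8*y**2*z + 25/8*y**2 + 6*y*z**2 - 5/2*y + 1/4*z + 5/4 ≠ 0; add k_6 = 5/8*y**2*z + 25/8*y**2 + 6*y*z**2 - 5/2*y + 1/4*z + 5/4 to the basis.

The other S-polynomials (S(h_2,k_3), S(h_2,k_4), S(h_1,k_5), S(h_2,k_5), S(k_3,k_5), S(k_4,k_5), S(h_1,k_6), S(h_2,k_6), S(k_3,k_6), S(k_4,k_6), S(k_5,k_6)) all reduce to 0 modulo the current basis, so we have a Gröbner basis.
Inter-reduce: drop elements whose leading term is divisible by another's, tail-reduce, and make monic.
Reduced Gröbner basis: {x - 5/8*y*z - 25/8*y - 6*z**2 + 5/2, y**2*z + 5*y**2 + 48/5*y*z**2 - 4*y + 2/5*z + 2}.

These coincide, so the ideals are equal.
The choice of monomial ordering does not affect the verdict — as long as both bases are computed under the same ordering, their equality decides ideal equality.

Yes, the ideals are equal.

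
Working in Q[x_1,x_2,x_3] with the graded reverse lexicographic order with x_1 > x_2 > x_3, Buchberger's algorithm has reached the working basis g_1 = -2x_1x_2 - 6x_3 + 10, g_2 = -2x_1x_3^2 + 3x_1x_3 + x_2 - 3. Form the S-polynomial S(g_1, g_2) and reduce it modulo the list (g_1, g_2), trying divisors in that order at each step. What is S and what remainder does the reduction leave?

lcm(LM(g_1), LM(g_2)) = x_1x_2x_3^2.
S = (lcm/LT(g_1))·g_1 − (lcm/LT(g_2))·g_2 = 3/2x_1x_2x_3 + 3x_3^3 + 1/2x_2^2 - 5x_3^2 - 3/2x_2.
Reduce S modulo (g_1, g_2) in that order:
  leading term x_1x_2x_3: subtract (-3/4x_3)·g_1 from 3/2x_1x_2x_3 + 3x_3^3 + 1/2x_2^2 - 5x_3^2 - 3/2x_2 → 3x_3^3 + 1/2x_2^2 - 19/2x_3^2 - 3/2x_2 + 15/2x_3
  leading term x_3^3: no divisor's leading term divides it; move 3x_3^3 to the remainder.
  leading term x_2^2: no divisor's leading term divides it; move 1/2x_2^2 to the remainder.
  leading term x_3^2: no divisor's leading term divides it; move -19/2x_3^2 to the remainder.
  leading term x_2: no divisor's leading term divides it; move -3/2x_2 to the remainder.
  leading term x_3: no divisor's leading term divides it; move 15/2x_3 to the remainder.
The remainder 3x_3^3 + 1/2x_2^2 - 19/2x_3^2 - 3/2x_2 + 15/2x_3 is nonzero, so it would be added as the next basis element.
This is the inner loop of Buchberger's algorithm — each nonzero remainder becomes a new basis element.

S(g_1, g_2) = 3/2x_1x_2x_3 + 3x_3^3 + 1/2x_2^2 - 5x_3^2 - 3/2x_2; remainder on division = 3x_3^3 + 1/2x_2^2 - 19/2x_3^2 - 3/2x_2 + 15/2x_3.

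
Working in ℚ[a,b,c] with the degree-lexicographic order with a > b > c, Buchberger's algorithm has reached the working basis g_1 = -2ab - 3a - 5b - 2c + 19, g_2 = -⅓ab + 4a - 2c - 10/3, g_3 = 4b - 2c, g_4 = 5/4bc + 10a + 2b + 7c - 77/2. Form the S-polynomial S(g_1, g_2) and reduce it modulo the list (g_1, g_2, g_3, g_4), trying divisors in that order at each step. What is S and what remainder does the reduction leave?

lcm(LM(g_1), LM(g_2)) = ab.
S = (lcm/LT(g_1))·g_1 − (lcm/LT(g_2))·g_2 = 27/2a + 5/2b - 5c - 39/2.
Reduce S modulo (g_1, g_2, g_3, g_4) in that order:
  leading term a: no divisor's leading term divides it; move 27/2a to the remainder.
  leading term b: subtract (⅝)·g_3 from 5/2b - 5c - 39/2 → -15/4c - 39/2
  leading term c: no divisor's leading term divides it; move -15/4c to the remainder.
  leading term 1: no divisor's leading term divides it; move -39/2 to the remainder.
The remainder 27/2a - 15/4c - 39/2 is nonzero, so it would be added as the next basis element.

S(g_1, g_2) = 27/2a + 5/2b - 5c - 39/2; remainder on division = 27/2a - 15/4c - 39/2.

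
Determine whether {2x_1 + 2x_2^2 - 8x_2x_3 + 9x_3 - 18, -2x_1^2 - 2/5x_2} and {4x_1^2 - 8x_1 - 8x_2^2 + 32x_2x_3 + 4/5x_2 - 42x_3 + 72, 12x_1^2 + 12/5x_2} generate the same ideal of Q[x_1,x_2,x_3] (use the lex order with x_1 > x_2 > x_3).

No, the ideals differ.

Since reduced Gröbner bases are canonical representatives of ideals under a given ordering, it suffices to compute and compare them.
Buchberger on the first generating set:
f_1 = 2x_1 + 2x_2^2 - 8x_2x_3 + 9x_3 - 18, LT = x_1.
f_2 = -2x_1^2 - 2/5x_2, LT = x_1^2.

S(f_1,f_2): lcm = x_1^2. S = x_1x_2^2 - 4x_1x_2x_3 + 9/2x_1x_3 - 9x_1 - 1/5x_2.
  leading term x_1x_2^2: subtract (1/2x_2^2)·f_1 from x_1x_2^2 - 4x_1x_2x_3 + 9/2x_1x_3 - 9x_1 - 1/5x_2 → -4x_1x_2x_3 + 9/2x_1x_3 - 9x_1 - x_2^4 + 4x_2^3x_3 - 9/2x_2^2x_3 + 9x_2^2 - 1/5x_2
  leading term x_1x_2x_3: subtract (-2x_2x_3)·f_1 from -4x_1x_2x_3 + 9/2x_1x_3 - 9x_1 - x_2^4 + 4x_2^3x_3 - 9/2x_2^2x_3 + 9x_2^2 - 1/5x_2 → 9/2x_1x_3 - 9x_1 - x_2^4 + 8x_2^3x_3 - 16x_2^2x_3^2 - 9/2x_2^2x_3 + 9x_2^2 + 18x_2x_3^2 - 36x_2x_3 - 1/5x_2
  leading term x_1x_3: subtract (9/4x_3)·f_1 from 9/2x_1x_3 - 9x_1 - x_2^4 + 8x_2^3x_3 - 16x_2^2x_3^2 - 9/2x_2^2x_3 + 9x_2^2 + 18x_2x_3^2 - 36x_2x_3 - 1/5x_2 → -9x_1 - x_2^4 + 8x_2^3x_3 - 16x_2^2x_3^2 - 9x_2^2x_3 + 9x_2^2 + 36x_2x_3^2 - 36x_2x_3 - 1/5x_2 - 81/4x_3^2 + 81/2x_3
  leading term x_1: subtract (-9/2)·f_1 from -9x_1 - x_2^4 + 8x_2^3x_3 - 16x_2^2x_3^2 - 9x_2^2x_3 + 9x_2^2 + 36x_2x_3^2 - 36x_2x_3 - 1/5x_2 - 81/4x_3^2 + 81/2x_3 → -x_2^4 + 8x_2^3x_3 - 16x_2^2x_3^2 - 9x_2^2x_3 + 18x_2^2 + 36x_2x_3^2 - 72x_2x_3 - 1/5x_2 - 81/4x_3^2 + 81x_3 - 81
  leading term x_2^4: no divisor's leading term divides it; move -x_2^4 to the remainder.
  leading term x_2^3x_3: no divisor's leading term divides it; move 8x_2^3x_3 to the remainder.
  leading term x_2^2x_3^2: no divisor's leading term divides it; move -16x_2^2x_3^2 to the remainder.
  leading term x_2^2x_3: no divisor's leading term divides it; move -9x_2^2x_3 to the remainder.
  leading term x_2^2: no divisor's leading term divides it; move 18x_2^2 to the remainder.
  leading term x_2x_3^2: no divisor's leading term divides it; move 36x_2x_3^2 to the remainder.
  leading term x_2x_3: no divisor's leading term divides it; move -72x_2x_3 to the remainder.
  leading term x_2: no divisor's leading term divides it; move -1/5x_2 to the remainder.
  leading term x_3^2: no divisor's leading term divides it; move -81/4x_3^2 to the remainder.
  leading term x_3: no divisor's leading term divides it; move 81x_3 to the remainder.
  leading term 1: no divisor's leading term divides it; move -81 to the remainder.
  remainder -x_2^4 + 8x_2^3x_3 - 16x_2^2x_3^2 - 9x_2^2x_3 + 18x_2^2 + 36x_2x_3^2 - 72x_2x_3 - 1/5x_2 - 81/4x_3^2 + 81x_3 - 81 ≠ 0; add g_3 = -x_2^4 + 8x_2^3x_3 - 16x_2^2x_3^2 - 9x_2^2x_3 + 18x_2^2 + 36x_2x_3^2 - 72x_2x_3 - 1/5x_2 - 81/4x_3^2 + 81x_3 - 81 to the basis.

The other S-polynomials (S(f_1,g_3), S(f_2,g_3)) all reduce to 0 modulo the current basis, so we have a Gröbner basis.
Inter-reduce: drop elements whose leading term is divisible by another's, tail-reduce, and make monic.
Reduced Gröbner basis: {x_1 + x_2^2 - 4x_2x_3 + 9/2x_3 - 9, x_2^4 - 8x_2^3x_3 + 16x_2^2x_3^2 + 9x_2^2x_3 - 18x_2^2 - 36x_2x_3^2 + 72x_2x_3 + 1/5x_2 + 81/4x_3^2 - 81x_3 + 81}.

Buchberger on the second generating set:
h_1 = 4x_1^2 - 8x_1 - 8x_2^2 + 32x_2x_3 + 4/5x_2 - 42x_3 + 72, LT = x_1^2.
h_2 = 12x_1^2 + 12/5x_2, LT = x_1^2.

S(h_1,h_2): lcm = x_1^2. S = -2x_1 - 2x_2^2 + 8x_2x_3 - 21/2x_3 + 18.
  leading term x_1: no divisor's leading term divides it; move -2x_1 to the remainder.
  leading term x_2^2: no divisor's leading term divides it; move -2x_2^2 to the remainder.
  leading term x_2x_3: no divisor's leading term divides it; move 8x_2x_3 to the remainder.
  leading term x_3: no divisor's leading term divides it; move -21/2x_3 to the remainder.
  leading term 1: no divisor's leading term divides it; move 18 to the remainder.
  remainder -2x_1 - 2x_2^2 + 8x_2x_3 - 21/2x_3 + 18 ≠ 0; add k_3 = -2x_1 - 2x_2^2 + 8x_2x_3 - 21/2x_3 + 18 to the basis.

S(h_1,k_3): lcm = x_1^2. S = -x_1x_2^2 + 4x_1x_2x_3 - 21/4x_1x_3 + 7x_1 - 2x_2^2 + 8x_2x_3 + 1/5x_2 - 21/2x_3 + 18.
  leading term x_1x_2^2: subtract (1/2x_2^2)·k_3 from -x_1x_2^2 + 4x_1x_2x_3 - 21/4x_1x_3 + 7x_1 - 2x_2^2 + 8x_2x_3 + 1/5x_2 - 21/2x_3 + 18 → 4x_1x_2x_3 - 21/4x_1x_3 + 7x_1 + x_2^4 - 4x_2^3x_3 + 21/4x_2^2x_3 - 11x_2^2 + 8x_2x_3 + 1/5x_2 - 21/2x_3 + 18
  leading term x_1x_2x_3: subtract (-2x_2x_3)·k_3 from 4x_1x_2x_3 - 21/4x_1x_3 + 7x_1 + x_2^4 - 4x_2^3x_3 + 21/4x_2^2x_3 - 11x_2^2 + 8x_2x_3 + 1/5x_2 - 21/2x_3 + 18 → -21/4x_1x_3 + 7x_1 + x_2^4 - 8x_2^3x_3 + 16x_2^2x_3^2 + 21/4x_2^2x_3 - 11x_2^2 - 21x_2x_3^2 + 44x_2x_3 + 1/5x_2 - 21/2x_3 + 18
  leading term x_1x_3: subtract (21/8x_3)·k_3 from -21/4x_1x_3 + 7x_1 + x_2^4 - 8x_2^3x_3 + 16x_2^2x_3^2 + 21/4x_2^2x_3 - 11x_2^2 - 21x_2x_3^2 + 44x_2x_3 + 1/5x_2 - 21/2x_3 + 18 → 7x_1 + x_2^4 - 8x_2^3x_3 + 16x_2^2x_3^2 + 21/2x_2^2x_3 - 11x_2^2 - 42x_2x_3^2 + 44x_2x_3 + 1/5x_2 + 441/16x_3^2 - 231/4x_3 + 18
  leading term x_1: subtract (-7/2)·k_3 from 7x_1 + x_2^4 - 8x_2^3x_3 + 16x_2^2x_3^2 + 21/2x_2^2x_3 - 11x_2^2 - 42x_2x_3^2 + 44x_2x_3 + 1/5x_2 + 441/16x_3^2 - 231/4x_3 + 18 → x_2^4 - 8x_2^3x_3 + 16x_2^2x_3^2 + 21/2x_2^2x_3 - 18x_2^2 - 42x_2x_3^2 + 72x_2x_3 + 1/5x_2 + 441/16x_3^2 - 189/2x_3 + 81
  leading term x_2^4: no divisor's leading term divides it; move x_2^4 to the remainder.
  leading term x_2^3x_3: no divisor's leading term divides it; move -8x_2^3x_3 to the remainder.
  leading term x_2^2x_3^2: no divisor's leading term divides it; move 16x_2^2x_3^2 to the remainder.
  leading term x_2^2x_3: no divisor's leading term divides it; move 21/2x_2^2x_3 to the remainder.
  leading term x_2^2: no divisor's leading term divides it; move -18x_2^2 to the remainder.
  leading term x_2x_3^2: no divisor's leading term divides it; move -42x_2x_3^2 to the remainder.
  leading term x_2x_3: no divisor's leading term divides it; move 72x_2x_3 to the remainder.
  leading term x_2: no divisor's leading term divides it; move 1/5x_2 to the remainder.
  leading term x_3^2: no divisor's leading term divides it; move 441/16x_3^2 to the remainder.
  leading term x_3: no divisor's leading term divides it; move -189/2x_3 to the remainder.
  leading term 1: no divisor's leading term divides it; move 81 to the remainder.
  remainder x_2^4 - 8x_2^3x_3 + 16x_2^2x_3^2 + 21/2x_2^2x_3 - 18x_2^2 - 42x_2x_3^2 + 72x_2x_3 + 1/5x_2 + 441/16x_3^2 - 189/2x_3 + 81 ≠ 0; add k_4 = x_2^4 - 8x_2^3x_3 + 16x_2^2x_3^2 + 21/2x_2^2x_3 - 18x_2^2 - 42x_2x_3^2 + 72x_2x_3 + 1/5x_2 + 441/16x_3^2 - 189/2x_3 + 81 to the basis.

The other S-polynomials (S(h_2,k_3), S(h_1,k_4), S(h_2,k_4), S(k_3,k_4)) all reduce to 0 modulo the current basis, so we have a Gröbner basis.
Inter-reduce: drop elements whose leading term is divisible by another's, tail-reduce, and make monic.
Reduced Gröbner basis: {x_1 + x_2^2 - 4x_2x_3 + 21/4x_3 - 9, x_2^4 - 8x_2^3x_3 + 16x_2^2x_3^2 + 21/2x_2^2x_3 - 18x_2^2 - 42x_2x_3^2 + 72x_2x_3 + 1/5x_2 + 441/16x_3^2 - 189/2x_3 + 81}.

Since the reduced bases disagree, the two ideals are not the same.
The choice of monomial ordering does not affect the verdict — as long as both bases are computed under the same ordering, their equality decides ideal equality.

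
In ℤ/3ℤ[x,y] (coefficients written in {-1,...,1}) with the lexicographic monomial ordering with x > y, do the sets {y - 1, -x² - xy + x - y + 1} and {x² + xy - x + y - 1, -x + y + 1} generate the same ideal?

Equality of ideals is decidable: compute both reduced Gröbner bases (unique for the ordering) and check whether they agree.
Buchberger on the first generating set:
f_1 = y - 1, LT = y.
f_2 = -x² - xy + x - y + 1, LT = x².

The S-polynomials (S(f_1,f_2)) all reduce to 0 modulo the current basis, so we have a Gröbner basis.
Inter-reduce: drop elements whose leading term is divisible by another's, tail-reduce, and make monic.
Reduced Gröbner basis: {x², y - 1}.

Buchberger on the second generating set:
h_1 = x² + xy - x + y - 1, LT = x².
h_2 = -x + y + 1, LT = x.

S(h_1,h_2): lcm = x². S = -xy + y - 1.
  leading term xy: subtract (y)·h_2 from -xy + y - 1 → -y² - 1
  leading term y²: no divisor's leading term divides it; move -y² to the remainder.
  leading term 1: no divisor's leading term divides it; move -1 to the remainder.
  remainder -y² - 1 ≠ 0; add k_3 = -y² - 1 to the basis.

The other S-polynomials (S(h_1,k_3), S(h_2,k_3)) all reduce to 0 modulo the current basis, so we have a Gröbner basis.
Inter-reduce: drop elements whose leading term is divisible by another's, tail-reduce, and make monic.
Reduced Gröbner basis: {x - y - 1, y² + 1}.

Since the reduced bases disagree, the two ideals are not the same.

No, the ideals differ.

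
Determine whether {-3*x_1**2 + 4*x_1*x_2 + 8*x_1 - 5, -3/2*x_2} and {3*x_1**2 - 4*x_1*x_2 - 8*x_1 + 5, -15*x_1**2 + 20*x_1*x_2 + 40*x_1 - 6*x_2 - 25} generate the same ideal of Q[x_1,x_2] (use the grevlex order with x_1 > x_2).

For a fixed monomial order, each ideal has a unique reduced Gröbner basis; comparing bases decides equality.
Buchberger on the first generating set:
f_1 = -3*x_1**2 + 4*x_1*x_2 + 8*x_1 - 5, LT = x_1**2.
f_2 = -3/2*x_2, LT = x_2.

The S-polynomials (S(f_1,f_2)) all reduce to 0 modulo the current basis, so we have a Gröbner basis.
Inter-reduce: drop elements whose leading term is divisible by another's, tail-reduce, and make monic.
Reduced Gröbner basis: {x_1**2 - 8/3*x_1 + 5/3, x_2}.

Buchberger on the second generating set:
h_1 = 3*x_1**2 - 4*x_1*x_2 - 8*x_1 + 5, LT = x_1**2.
h_2 = -15*x_1**2 + 20*x_1*x_2 + 40*x_1 - 6*x_2 - 25, LT = x_1**2.

S(h_1,h_2): lcm = x_1**2. S = -2/5*x_2.
  leading term x_2: no divisor's leading term divides it; move -2/5*x_2 to the remainder.
  remainder -2/5*x_2 ≠ 0; add k_3 = -2/5*x_2 to the basis.

The other S-polynomials (S(h_1,k_3), S(h_2,k_3)) all reduce to 0 modulo the current basis, so we have a Gröbner basis.
Inter-reduce: drop elements whose leading term is divisible by another's, tail-reduce, and make monic.
Reduced Gröbner basis: {x_1**2 - 8/3*x_1 + 5/3, x_2}.

These coincide, so the ideals are equal.

Yes, the ideals are equal.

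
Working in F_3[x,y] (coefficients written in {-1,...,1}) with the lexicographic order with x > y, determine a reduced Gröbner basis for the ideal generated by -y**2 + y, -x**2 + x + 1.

The reduced Gröbner basis is the canonical form of the ideal for this ordering.

f_1 = -y**2 + y, LT = y**2.
f_2 = -x**2 + x + 1, LT = x**2.

The S-polynomials (S(f_1,f_2)) all reduce to 0 modulo the current basis, so we have a Gröbner basis.

G = {x**2 - x - 1, y**2 - y}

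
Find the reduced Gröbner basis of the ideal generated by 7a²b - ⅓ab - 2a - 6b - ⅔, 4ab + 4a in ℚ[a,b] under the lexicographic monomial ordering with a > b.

f_1 = 7a²b - ⅓ab - 2a - 6b - ⅔, LT = a²b.
f_2 = 4ab + 4a, LT = ab.

S(f_1,f_2): lcm = a²b. S = -a² - 1/21ab - 2/7a - 6/7b - 2/21.
  leading term a²: no divisor's leading term divides it; move -a² to the remainder.
  leading term ab: subtract (-1/84)·f_2 from -1/21ab - 2/7a - 6/7b - 2/21 → -5/21a - 6/7b - 2/21
  leading term a: no divisor's leading term divides it; move -5/21a to the remainder.
  leading term b: no divisor's leading term divides it; move -6/7b to the remainder.
  leading term 1: no divisor's leading term divides it; move -2/21 to the remainder.
  remainder -a² - 5/21a - 6/7b - 2/21 ≠ 0; add g_3 = -a² - 5/21a - 6/7b - 2/21 to the basis.

S(f_1,g_3): lcm = a²b. S = -2/7ab - 2/7a - 6/7b² - 20/21b - 2/21.
  leading term ab: subtract (-1/14)·f_2 from -2/7ab - 2/7a - 6/7b² - 20/21b - 2/21 → -6/7b² - 20/21b - 2/21
  leading term b²: no divisor's leading term divides it; move -6/7b² to the remainder.
  leading term b: no divisor's leading term divides it; move -20/21b to the remainder.
  leading term 1: no divisor's leading term divides it; move -2/21 to the remainder.
  remainder -6/7b² - 20/21b - 2/21 ≠ 0; add g_4 = -6/7b² - 20/21b - 2/21 to the basis.

The other S-polynomials (S(f_2,g_3), S(f_1,g_4), S(f_2,g_4), S(g_3,g_4)) all reduce to 0 modulo the current basis, so we have a Gröbner basis.
Inter-reduce: drop elements whose leading term is divisible by another's, tail-reduce, and make monic.

G = {a² + 5/21a + 6/7b + 2/21, ab + a, b² + 10/9b + 1/9}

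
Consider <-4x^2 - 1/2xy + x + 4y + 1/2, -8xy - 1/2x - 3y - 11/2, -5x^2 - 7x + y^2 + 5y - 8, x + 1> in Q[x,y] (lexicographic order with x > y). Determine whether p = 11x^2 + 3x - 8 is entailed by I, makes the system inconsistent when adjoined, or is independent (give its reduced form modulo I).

First compute the reduced Gröbner basis of I by Buchberger's algorithm.
f_1 = -4x^2 - 1/2xy + x + 4y + 1/2, LT = x^2.
f_2 = -8xy - 1/2x - 3y - 11/2, LT = xy.
f_3 = -5x^2 - 7x + y^2 + 5y - 8, LT = x^2.
f_4 = x + 1, LT = x.

S(f_1,f_2): lcm = x^2y. S = -1/16x^2 + 1/8xy^2 - 5/8xy - 11/16x - y^2 - 1/8y.
  leading term x^2: subtract (1/64)·f_1 from -1/16x^2 + 1/8xy^2 - 5/8xy - 11/16x - y^2 - 1/8y → 1/8xy^2 - 79/128xy - 45/64x - y^2 - 3/16y - 1/128
  leading term xy^2: subtract (-1/64y)·f_2 from 1/8xy^2 - 79/128xy - 45/64x - y^2 - 3/16y - 1/128 → -5/8xy - 45/64x - 67/64y^2 - 35/128y - 1/128
  leading term xy: subtract (5/64)·f_2 from -5/8xy - 45/64x - 67/64y^2 - 35/128y - 1/128 → -85/128x - 67/64y^2 - 5/128y + 27/64
  leading term x: subtract (-85/128)·f_4 from -85/128x - 67/64y^2 - 5/128y + 27/64 → -67/64y^2 - 5/128y + 139/128
  leading term y^2: no divisor's leading term divides it; move -67/64y^2 to the remainder.
  leading term y: no divisor's leading term divides it; move -5/128y to the remainder.
  leading term 1: no divisor's leading term divides it; move 139/128 to the remainder.
  remainder -67/64y^2 - 5/128y + 139/128 ≠ 0; add h_5 = -67/64y^2 - 5/128y + 139/128 to the basis.

S(f_1,f_3): lcm = x^2. S = 1/8xy - 33/20x + 1/5y^2 - 69/40.
  leading term xy: subtract (-1/64)·f_2 from 1/8xy - 33/20x + 1/5y^2 - 69/40 → -1061/640x + 1/5y^2 - 3/64y - 1159/640
  leading term x: subtract (-1061/640)·f_4 from -1061/640x + 1/5y^2 - 3/64y - 1159/640 → 1/5y^2 - 3/64y - 49/320
  leading term y^2: subtract (-64/335)·h_5 from 1/5y^2 - 3/64y - 49/320 → -233/4288y + 233/4288
  leading term y: no divisor's leading term divides it; move -233/4288y to the remainder.
  leading term 1: no divisor's leading term divides it; move 233/4288 to the remainder.
  remainder -233/4288y + 233/4288 ≠ 0; add h_6 = -233/4288y + 233/4288 to the basis.

S(f_1,f_4): lcm = x^2. S = 1/8xy - 5/4x - y - 1/8.
  leading term xy: subtract (-1/64)·f_2 from 1/8xy - 5/4x - y - 1/8 → -161/128x - 67/64y - 27/128
  leading term x: subtract (-161/128)·f_4 from -161/128x - 67/64y - 27/128 → -67/64y + 67/64
  leading term y: subtract (4489/233)·h_6 from -67/64y + 67/64 → 0
  remainder 0.

S(f_2,f_3): lcm = x^2y. S = 1/16x^2 - 41/40xy + 11/16x + 1/5y^3 + y^2 - 8/5y.
  leading term x^2: subtract (-1/64)·f_1 from 1/16x^2 - 41/40xy + 11/16x + 1/5y^3 + y^2 - 8/5y → -661/640xy + 45/64x + 1/5y^3 + y^2 - 123/80y + 1/128
  leading term xy: subtract (661/5120)·f_2 from -661/640xy + 45/64x + 1/5y^3 + y^2 - 123/80y + 1/128 → 7861/10240x + 1/5y^3 + y^2 - 5889/5120y + 7351/10240
  leading term x: subtract (7861/10240)·f_4 from 7861/10240x + 1/5y^3 + y^2 - 5889/5120y + 7351/10240 → 1/5y^3 + y^2 - 5889/5120y - 51/1024
  leading term y^3: subtract (-64/335y)·h_5 from 1/5y^3 + y^2 - 5889/5120y - 51/1024 → 133/134y^2 - 64679/68608y - 51/1024
  leading term y^2: subtract (-4256/4489)·h_5 from 133/134y^2 - 64679/68608y - 51/1024 → -4503733/4596736y + 4503733/4596736
  leading term y: subtract (4503733/249776)·h_6 from -4503733/4596736y + 4503733/4596736 → 0
  remainder 0.

S(f_2,f_4): lcm = xy. S = 1/16x - 5/8y + 11/16.
  leading term x: subtract (1/16)·f_4 from 1/16x - 5/8y + 11/16 → -5/8y + 5/8
  leading term y: subtract (2680/233)·h_6 from -5/8y + 5/8 → 0
  remainder 0.

S(f_3,f_4): lcm = x^2. S = 2/5x - 1/5y^2 - y + 8/5.
  leading term x: subtract (2/5)·f_4 from 2/5x - 1/5y^2 - y + 8/5 → -1/5y^2 - y + 6/5
  leading term y^2: subtract (64/335)·h_5 from -1/5y^2 - y + 6/5 → -133/134y + 133/134
  leading term y: subtract (4256/233)·h_6 from -133/134y + 133/134 → 0
  remainder 0.

S(f_1,h_5): leading monomials are coprime, so the S-polynomial reduces to 0 (Buchberger's first criterion).
S(f_2,h_5): lcm = xy^2. S = 27/1072xy + 139/134x + 3/8y^2 + 11/16y.
  leading term xy: subtract (-27/8576)·f_2 from 27/1072xy + 139/134x + 3/8y^2 + 11/16y → 17765/17152x + 3/8y^2 + 5815/8576y - 297/17152
  leading term x: subtract (17765/17152)·f_4 from 17765/17152x + 3/8y^2 + 5815/8576y - 297/17152 → 3/8y^2 + 5815/8576y - 9031/8576
  leading term y^2: subtract (-24/67)·h_5 from 3/8y^2 + 5815/8576y - 9031/8576 → 85/128y - 85/128
  leading term y: subtract (-5695/466)·h_6 from 85/128y - 85/128 → 0
  remainder 0.

S(f_3,h_5): leading monomials are coprime, so the S-polynomial reduces to 0 (Buchberger's first criterion).
S(f_4,h_5): leading monomials are coprime, so the S-polynomial reduces to 0 (Buchberger's first criterion).
S(f_1,h_6): leading monomials are coprime, so the S-polynomial reduces to 0 (Buchberger's first criterion).
S(f_2,h_6): lcm = xy. S = 17/16x + 3/8y + 11/16.
  leading term x: subtract (17/16)·f_4 from 17/16x + 3/8y + 11/16 → 3/8y - 3/8
  leading term y: subtract (-1608/233)·h_6 from 3/8y - 3/8 → 0
  remainder 0.

S(f_3,h_6): leading monomials are coprime, so the S-polynomial reduces to 0 (Buchberger's first criterion).
S(f_4,h_6): leading monomials are coprime, so the S-polynomial reduces to 0 (Buchberger's first criterion).
S(h_5,h_6): lcm = y^2. S = 139/134y - 139/134.
  leading term y: subtract (-4448/233)·h_6 from 139/134y - 139/134 → 0
  remainder 0.

Every S-polynomial of the final basis reduces to 0, so we have a Gröbner basis.
Inter-reduce: drop elements whose leading term is divisible by another's, tail-reduce, and make monic.
Reduced Gröbner basis: {x + 1, y - 1}.
Label its elements g_1 = x + 1, g_2 = y - 1.

Reduce p = 11x^2 + 3x - 8 modulo G:
  leading term x^2: subtract (11x)·g_1 from 11x^2 + 3x - 8 → -8x - 8
  leading term x: subtract (-8)·g_1 from -8x - 8 → 0
  normal form = 0.
Since the normal form is 0, p ∈ I.

11x^2 + 3x - 8 lies in I (it reduces to 0).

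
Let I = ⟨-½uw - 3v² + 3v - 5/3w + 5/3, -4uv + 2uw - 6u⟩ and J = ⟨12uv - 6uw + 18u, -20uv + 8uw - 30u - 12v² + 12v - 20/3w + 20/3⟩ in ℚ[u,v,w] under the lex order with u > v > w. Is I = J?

Since reduced Gröbner bases are canonical representatives of ideals under a given ordering, it suffices to compute and compare them.
Buchberger on the first generating set:
f_1 = -½uw - 3v² + 3v - 5/3w + 5/3, LT = uw.
f_2 = -4uv + 2uw - 6u, LT = uv.

S(f_1,f_2): lcm = uvw. S = ½uw² - 3/2uw + 6v³ - 6v² + 10/3vw - 10/3v.
  reduce S modulo (f_1, f_2):
  remainder 6v³ - 3v²w + 3v² + 19/3vw - 37/3v - 5/3w² + 20/3w - 5 ≠ 0; add g_3 = 6v³ - 3v²w + 3v² + 19/3vw - 37/3v - 5/3w² + 20/3w - 5 to the basis.

The other S-polynomials (S(f_1,g_3), S(f_2,g_3)) all reduce to 0 modulo the current basis, so we have a Gröbner basis.
Inter-reduce: drop elements whose leading term is divisible by another's, tail-reduce, and make monic.
Reduced Gröbner basis: {uv + 3/2u + 3v² - 3v + 5/3w - 5/3, uw + 6v² - 6v + 10/3w - 10/3, v³ - ½v²w + ½v² + 19/18vw - 37/18v - 5/18w² + 10/9w - ⅚}.

Buchberger on the second generating set:
h_1 = 12uv - 6uw + 18u, LT = uv.
h_2 = -20uv + 8uw - 30u - 12v² + 12v - 20/3w + 20/3, LT = uv.

S(h_1,h_2): lcm = uv. S = -1/10uw - ⅗v² + ⅗v - ⅓w + ⅓.
  reduce S modulo (h_1, h_2):
  remainder -1/10uw - ⅗v² + ⅗v - ⅓w + ⅓ ≠ 0; add k_3 = -1/10uw - ⅗v² + ⅗v - ⅓w + ⅓ to the basis.

S(h_1,k_3): lcm = uvw. S = -½uw² + 3/2uw - 6v³ + 6v² - 10/3vw + 10/3v.
  reduce S modulo (h_1, h_2, k_3):
  remainder -6v³ + 3v²w - 3v² - 19/3vw + 37/3v + 5/3w² - 20/3w + 5 ≠ 0; add k_4 = -6v³ + 3v²w - 3v² - 19/3vw + 37/3v + 5/3w² - 20/3w + 5 to the basis.

The other S-polynomials (S(h_2,k_3), S(h_1,k_4), S(h_2,k_4), S(k_3,k_4)) all reduce to 0 modulo the current basis, so we have a Gröbner basis.
Inter-reduce: drop elements whose leading term is divisible by another's, tail-reduce, and make monic.
Reduced Gröbner basis: {uv + 3/2u + 3v² - 3v + 5/3w - 5/3, uw + 6v² - 6v + 10/3w - 10/3, v³ - ½v²w + ½v² + 19/18vw - 37/18v - 5/18w² + 10/9w - ⅚}.

Same reduced basis, so the two generating sets span the same ideal.

Yes, the ideals are equal.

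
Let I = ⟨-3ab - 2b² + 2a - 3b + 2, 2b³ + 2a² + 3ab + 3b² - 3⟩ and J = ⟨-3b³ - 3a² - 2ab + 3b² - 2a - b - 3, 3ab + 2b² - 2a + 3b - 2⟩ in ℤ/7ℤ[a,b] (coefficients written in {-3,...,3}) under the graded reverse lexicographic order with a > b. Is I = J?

Two ideals are equal iff their reduced Gröbner bases coincide (the reduced basis is unique for a fixed ordering).
Buchberger on the first generating set:
f_1 = -3ab - 2b² + 2a - 3b + 2, LT = ab.
f_2 = 2b³ + 2a² + 3ab + 3b² - 3, LT = b³.

S(f_1,f_2): lcm = ab³. S = 3b⁴ - a³ + 2a²b - ab² + b³ - 3b² - 2a.
  leading term b⁴: subtract (-2b)·f_2 from 3b⁴ - a³ + 2a²b - ab² + b³ - 3b² - 2a → -a³ - a²b - 2ab² - 3b² - 2a + b
  leading term a³: no divisor's leading term divides it; move -a³ to the remainder.
  leading term a²b: subtract (-2a)·f_1 from -a²b - 2ab² - 3b² - 2a + b → ab² - 3a² + ab - 3b² + 2a + b
  leading term ab²: subtract (2b)·f_1 from ab² - 3a² + ab - 3b² + 2a + b → -3b³ - 3a² - 3ab + 3b² + 2a - 3b
  leading term b³: subtract (2)·f_2 from -3b³ - 3a² - 3ab + 3b² + 2a - 3b → -2ab - 3b² + 2a - 3b - 1
  leading term ab: subtract (3)·f_1 from -2ab - 3b² + 2a - 3b - 1 → 3b² + 3a - b
  leading term b²: no divisor's leading term divides it; move 3b² to the remainder.
  leading term a: no divisor's leading term divides it; move 3a to the remainder.
  leading term b: no divisor's leading term divides it; move -b to the remainder.
  remainder -a³ + 3b² + 3a - b ≠ 0; add g_3 = -a³ + 3b² + 3a - b to the basis.

The other S-polynomials (S(f_1,g_3), S(f_2,g_3)) all reduce to 0 modulo the current basis, so we have a Gröbner basis.
Inter-reduce: drop elements whose leading term is divisible by another's, tail-reduce, and make monic.
Reduced Gröbner basis: {a³ - 3b² - 3a + b, b³ + a² - 3b² + a + 2b + 3, ab + 3b² - 3a + b - 3}.

Buchberger on the second generating set:
h_1 = -3b³ - 3a² - 2ab + 3b² - 2a - b - 3, LT = b³.
h_2 = 3ab + 2b² - 2a + 3b - 2, LT = ab.

S(h_1,h_2): lcm = ab³. S = -3b⁴ + a³ + 3a²b + 2ab² - b³ + 3a² - 2ab + 3b² + a.
  leading term b⁴: subtract (b)·h_1 from -3b⁴ + a³ + 3a²b + 2ab² - b³ + 3a² - 2ab + 3b² + a → a³ - a²b - 3ab² + 3b³ + 3a² - 3b² + a + 3b
  leading term a³: no divisor's leading term divides it; move a³ to the remainder.
  leading term a²b: subtract (2a)·h_2 from -a²b - 3ab² + 3b³ + 3a² - 3b² + a + 3b → 3b³ + ab - 3b² - 2a + 3b
  leading term b³: subtract (-1)·h_1 from 3b³ + ab - 3b² - 2a + 3b → -3a² - ab + 3a + 2b - 3
  leading term a²: no divisor's leading term divides it; move -3a² to the remainder.
  leading term ab: subtract (2)·h_2 from -ab + 3a + 2b - 3 → 3b² + 3b + 1
  leading term b²: no divisor's leading term divides it; move 3b² to the remainder.
  leading term b: no divisor's leading term divides it; move 3b to the remainder.
  leading term 1: no divisor's leading term divides it; move 1 to the remainder.
  remainder a³ - 3a² + 3b² + 3b + 1 ≠ 0; add k_3 = a³ - 3a² + 3b² + 3b + 1 to the basis.

The other S-polynomials (S(h_1,k_3), S(h_2,k_3)) all reduce to 0 modulo the current basis, so we have a Gröbner basis.
Inter-reduce: drop elements whose leading term is divisible by another's, tail-reduce, and make monic.
Reduced Gröbner basis: {a³ - 3a² + 3b² + 3b + 1, b³ + a² - 3b² - 2a + 2b + 3, ab + 3b² - 3a + b - 3}.

These differ, so the ideals are not equal.
The same test decides containment: I ⊆ J iff every generator of I reduces to 0 modulo a Gröbner basis of J.

No, the ideals differ.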